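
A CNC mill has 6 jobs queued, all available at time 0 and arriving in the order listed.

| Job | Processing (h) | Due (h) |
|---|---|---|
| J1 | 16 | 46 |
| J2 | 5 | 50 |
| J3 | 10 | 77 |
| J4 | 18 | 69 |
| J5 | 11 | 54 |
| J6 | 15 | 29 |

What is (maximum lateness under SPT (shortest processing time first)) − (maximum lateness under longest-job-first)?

SPT (increasing processing time): J2 J3 J5 J6 J1 J4.
J2: 0→5, due 50, lateness -45
J3: 5→15, due 77, lateness -62
J5: 15→26, due 54, lateness -28
J6: 26→41, due 29, lateness 12
J1: 41→57, due 46, lateness 11
J4: 57→75, due 69, lateness 6
Maximum = 12.
LPT (decreasing processing time): J4 J1 J6 J5 J3 J2.
J4: 0→18, due 69, lateness -51
J1: 18→34, due 46, lateness -12
J6: 34→49, due 29, lateness 20
J5: 49→60, due 54, lateness 6
J3: 60→70, due 77, lateness -7
J2: 70→75, due 50, lateness 25
Maximum = 25.
Difference = 12 − 25 = -13.

-13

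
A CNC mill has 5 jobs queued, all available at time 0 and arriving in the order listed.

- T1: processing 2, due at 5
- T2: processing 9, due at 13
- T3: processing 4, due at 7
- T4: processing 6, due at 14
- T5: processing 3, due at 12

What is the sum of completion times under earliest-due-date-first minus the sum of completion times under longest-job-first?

EDD (increasing due date): T1 T3 T5 T2 T4.
T1: 0→2
T3: 2→6
T5: 6→9
T2: 9→18
T4: 18→24
Sum = 2+6+9+18+24 = 59.
LPT (decreasing processing time): T2 T4 T3 T5 T1.
T2: 0→9
T4: 9→15
T3: 15→19
T5: 19→22
T1: 22→24
Sum = 9+15+19+22+24 = 89.
Difference = 59 − 89 = -30.

-30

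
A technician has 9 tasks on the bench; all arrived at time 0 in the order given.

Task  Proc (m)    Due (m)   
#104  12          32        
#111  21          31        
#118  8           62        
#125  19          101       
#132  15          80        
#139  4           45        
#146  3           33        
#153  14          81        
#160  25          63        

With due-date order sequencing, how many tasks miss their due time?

6

EDD (increasing due date): #111 #104 #146 #139 #118 #160 #132 #153 #125.
#111: 0→21, due 31, tardiness 0
#104: 21→33, due 32, tardiness 1
#146: 33→36, due 33, tardiness 3
#139: 36→40, due 45, tardiness 0
#118: 40→48, due 62, tardiness 0
#160: 48→73, due 63, tardiness 10
#132: 73→88, due 80, tardiness 8
#153: 88→102, due 81, tardiness 21
#125: 102→121, due 101, tardiness 20
Late tasks: 6.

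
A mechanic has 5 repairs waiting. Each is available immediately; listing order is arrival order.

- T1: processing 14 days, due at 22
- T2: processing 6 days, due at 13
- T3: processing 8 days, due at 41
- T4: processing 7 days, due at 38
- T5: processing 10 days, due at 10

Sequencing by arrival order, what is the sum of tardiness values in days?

FIFO (arrival order): T1 T2 T3 T4 T5.
T1: 0→14, due 22, tardiness 0
T2: 14→20, due 13, tardiness 7
T3: 20→28, due 41, tardiness 0
T4: 28→35, due 38, tardiness 0
T5: 35→45, due 10, tardiness 35
Sum = 0+7+0+0+35 = 42.

42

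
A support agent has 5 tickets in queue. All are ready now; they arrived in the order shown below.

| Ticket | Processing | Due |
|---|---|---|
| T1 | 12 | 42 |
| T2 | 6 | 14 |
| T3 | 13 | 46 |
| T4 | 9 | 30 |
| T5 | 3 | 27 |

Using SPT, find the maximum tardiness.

0

SPT (increasing processing time): T5 T2 T4 T1 T3.
T5: 0→3, due 27, tardiness 0
T2: 3→9, due 14, tardiness 0
T4: 9→18, due 30, tardiness 0
T1: 18→30, due 42, tardiness 0
T3: 30→43, due 46, tardiness 0
Maximum = 0.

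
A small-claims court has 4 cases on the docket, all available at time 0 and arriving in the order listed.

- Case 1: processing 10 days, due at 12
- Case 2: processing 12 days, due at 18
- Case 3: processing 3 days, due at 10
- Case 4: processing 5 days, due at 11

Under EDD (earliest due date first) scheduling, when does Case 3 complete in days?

EDD (increasing due date): Case 3 Case 4 Case 1 Case 2.
Case 3: 0→3

3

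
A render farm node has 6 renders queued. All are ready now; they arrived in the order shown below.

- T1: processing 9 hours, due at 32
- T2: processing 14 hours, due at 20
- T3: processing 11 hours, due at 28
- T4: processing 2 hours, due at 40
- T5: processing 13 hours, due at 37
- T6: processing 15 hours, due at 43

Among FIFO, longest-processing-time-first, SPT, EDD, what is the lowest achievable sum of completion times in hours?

FIFO (arrival order): T1 T2 T3 T4 T5 T6.
T1: 0→9
T2: 9→23
T3: 23→34
T4: 34→36
T5: 36→49
T6: 49→64
Sum = 9+23+34+36+49+64 = 215.
LPT (decreasing processing time): T6 T2 T5 T3 T1 T4.
T6: 0→15
T2: 15→29
T5: 29→42
T3: 42→53
T1: 53→62
T4: 62→64
Sum = 15+29+42+53+62+64 = 265.
SPT (increasing processing time): T4 T1 T3 T5 T2 T6.
T4: 0→2
T1: 2→11
T3: 11→22
T5: 22→35
T2: 35→49
T6: 49→64
Sum = 2+11+22+35+49+64 = 183.
EDD (increasing due date): T2 T3 T1 T5 T4 T6.
T2: 0→14
T3: 14→25
T1: 25→34
T5: 34→47
T4: 47→49
T6: 49→64
Sum = 14+25+34+47+49+64 = 233.
FIFO 215, LPT 265, SPT 183, EDD 233 → minimum 183.

183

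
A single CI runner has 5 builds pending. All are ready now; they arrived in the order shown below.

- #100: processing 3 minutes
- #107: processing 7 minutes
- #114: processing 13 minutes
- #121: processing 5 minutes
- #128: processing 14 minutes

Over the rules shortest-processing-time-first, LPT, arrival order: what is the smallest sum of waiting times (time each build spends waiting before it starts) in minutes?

54

SPT (increasing processing time): #100 #121 #107 #114 #128.
#100: waits 0, runs 0→3
#121: waits 3, runs 3→8
#107: waits 8, runs 8→15
#114: waits 15, runs 15→28
#128: waits 28, runs 28→42
Sum = 0+3+8+15+28 = 54.
LPT (decreasing processing time): #128 #114 #107 #121 #100.
#128: waits 0, runs 0→14
#114: waits 14, runs 14→27
#107: waits 27, runs 27→34
#121: waits 34, runs 34→39
#100: waits 39, runs 39→42
Sum = 0+14+27+34+39 = 114.
FIFO (arrival order): #100 #107 #114 #121 #128.
#100: waits 0, runs 0→3
#107: waits 3, runs 3→10
#114: waits 10, runs 10→23
#121: waits 23, runs 23→28
#128: waits 28, runs 28→42
Sum = 0+3+10+23+28 = 64.
SPT 54, LPT 114, FIFO 64 → minimum 54.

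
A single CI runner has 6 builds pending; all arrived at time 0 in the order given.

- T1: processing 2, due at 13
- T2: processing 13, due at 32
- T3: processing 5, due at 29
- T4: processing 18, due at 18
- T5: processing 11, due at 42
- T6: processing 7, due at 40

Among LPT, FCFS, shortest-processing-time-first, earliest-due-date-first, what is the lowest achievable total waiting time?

LPT (decreasing processing time): T4 T2 T5 T6 T3 T1.
T4: waits 0, runs 0→18
T2: waits 18, runs 18→31
T5: waits 31, runs 31→42
T6: waits 42, runs 42→49
T3: waits 49, runs 49→54
T1: waits 54, runs 54→56
Sum = 0+18+31+42+49+54 = 194.
FIFO (arrival order): T1 T2 T3 T4 T5 T6.
T1: waits 0, runs 0→2
T2: waits 2, runs 2→15
T3: waits 15, runs 15→20
T4: waits 20, runs 20→38
T5: waits 38, runs 38→49
T6: waits 49, runs 49→56
Sum = 0+2+15+20+38+49 = 124.
SPT (increasing processing time): T1 T3 T6 T5 T2 T4.
T1: waits 0, runs 0→2
T3: waits 2, runs 2→7
T6: waits 7, runs 7→14
T5: waits 14, runs 14→25
T2: waits 25, runs 25→38
T4: waits 38, runs 38→56
Sum = 0+2+7+14+25+38 = 86.
EDD (increasing due date): T1 T4 T3 T2 T6 T5.
T1: waits 0, runs 0→2
T4: waits 2, runs 2→20
T3: waits 20, runs 20→25
T2: waits 25, runs 25→38
T6: waits 38, runs 38→45
T5: waits 45, runs 45→56
Sum = 0+2+20+25+38+45 = 130.
LPT 194, FIFO 124, SPT 86, EDD 130 → minimum 86.

86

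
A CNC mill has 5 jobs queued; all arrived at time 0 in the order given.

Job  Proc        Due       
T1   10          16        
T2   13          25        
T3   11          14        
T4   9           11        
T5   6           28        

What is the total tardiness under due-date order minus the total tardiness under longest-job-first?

EDD (increasing due date): T4 T3 T1 T2 T5.
T4: 0→9, due 11, tardiness 0
T3: 9→20, due 14, tardiness 6
T1: 20→30, due 16, tardiness 14
T2: 30→43, due 25, tardiness 18
T5: 43→49, due 28, tardiness 21
Sum = 0+6+14+18+21 = 59.
LPT (decreasing processing time): T2 T3 T1 T4 T5.
T2: 0→13, due 25, tardiness 0
T3: 13→24, due 14, tardiness 10
T1: 24→34, due 16, tardiness 18
T4: 34→43, due 11, tardiness 32
T5: 43→49, due 28, tardiness 21
Sum = 0+10+18+32+21 = 81.
Difference = 59 − 81 = -22.

-22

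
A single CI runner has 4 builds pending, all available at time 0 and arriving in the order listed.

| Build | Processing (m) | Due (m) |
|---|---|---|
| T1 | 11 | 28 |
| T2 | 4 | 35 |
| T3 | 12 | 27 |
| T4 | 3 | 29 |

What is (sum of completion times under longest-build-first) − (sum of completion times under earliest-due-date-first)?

LPT (decreasing processing time): T3 T1 T2 T4.
T3: 0→12
T1: 12→23
T2: 23→27
T4: 27→30
Sum = 12+23+27+30 = 92.
EDD (increasing due date): T3 T1 T4 T2.
T3: 0→12
T1: 12→23
T4: 23→26
T2: 26→30
Sum = 12+23+26+30 = 91.
Difference = 92 − 91 = 1.

1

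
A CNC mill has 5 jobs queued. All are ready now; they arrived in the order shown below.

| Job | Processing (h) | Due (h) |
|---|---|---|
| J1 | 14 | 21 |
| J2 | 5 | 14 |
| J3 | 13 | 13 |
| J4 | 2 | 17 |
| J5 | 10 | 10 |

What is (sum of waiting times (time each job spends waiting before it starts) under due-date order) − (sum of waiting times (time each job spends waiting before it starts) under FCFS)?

EDD (increasing due date): J5 J3 J2 J4 J1.
J5: waits 0, runs 0→10
J3: waits 10, runs 10→23
J2: waits 23, runs 23→28
J4: waits 28, runs 28→30
J1: waits 30, runs 30→44
Sum = 0+10+23+28+30 = 91.
FIFO (arrival order): J1 J2 J3 J4 J5.
J1: waits 0, runs 0→14
J2: waits 14, runs 14→19
J3: waits 19, runs 19→32
J4: waits 32, runs 32→34
J5: waits 34, runs 34→44
Sum = 0+14+19+32+34 = 99.
Difference = 91 − 99 = -8.

-8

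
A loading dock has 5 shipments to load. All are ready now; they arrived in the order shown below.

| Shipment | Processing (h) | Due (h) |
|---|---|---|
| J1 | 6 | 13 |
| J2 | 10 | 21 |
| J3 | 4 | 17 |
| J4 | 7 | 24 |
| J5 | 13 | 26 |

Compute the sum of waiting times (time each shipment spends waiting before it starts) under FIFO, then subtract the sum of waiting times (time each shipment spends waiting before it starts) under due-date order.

6

FIFO (arrival order): J1 J2 J3 J4 J5.
J1: waits 0, runs 0→6
J2: waits 6, runs 6→16
J3: waits 16, runs 16→20
J4: waits 20, runs 20→27
J5: waits 27, runs 27→40
Sum = 0+6+16+20+27 = 69.
EDD (increasing due date): J1 J3 J2 J4 J5.
J1: waits 0, runs 0→6
J3: waits 6, runs 6→10
J2: waits 10, runs 10→20
J4: waits 20, runs 20→27
J5: waits 27, runs 27→40
Sum = 0+6+10+20+27 = 63.
Difference = 69 − 63 = 6.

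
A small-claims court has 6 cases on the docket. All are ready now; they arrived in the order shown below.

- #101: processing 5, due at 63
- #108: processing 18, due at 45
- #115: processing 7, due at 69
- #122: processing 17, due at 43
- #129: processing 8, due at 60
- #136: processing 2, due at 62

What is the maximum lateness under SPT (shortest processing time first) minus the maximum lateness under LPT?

SPT (increasing processing time): #136 #101 #115 #129 #122 #108.
#136: 0→2, due 62, lateness -60
#101: 2→7, due 63, lateness -56
#115: 7→14, due 69, lateness -55
#129: 14→22, due 60, lateness -38
#122: 22→39, due 43, lateness -4
#108: 39→57, due 45, lateness 12
Maximum = 12.
LPT (decreasing processing time): #108 #122 #129 #115 #101 #136.
#108: 0→18, due 45, lateness -27
#122: 18→35, due 43, lateness -8
#129: 35→43, due 60, lateness -17
#115: 43→50, due 69, lateness -19
#101: 50→55, due 63, lateness -8
#136: 55→57, due 62, lateness -5
Maximum = -5.
Difference = 12 − -5 = 17.

17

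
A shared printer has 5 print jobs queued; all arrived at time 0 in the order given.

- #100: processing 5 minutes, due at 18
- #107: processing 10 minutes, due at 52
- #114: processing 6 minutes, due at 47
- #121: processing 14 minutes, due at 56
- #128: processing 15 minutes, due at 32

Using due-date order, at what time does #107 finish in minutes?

36

EDD (increasing due date): #100 #128 #114 #107 #121.
#100: 0→5
#128: 5→20
#114: 20→26
#107: 26→36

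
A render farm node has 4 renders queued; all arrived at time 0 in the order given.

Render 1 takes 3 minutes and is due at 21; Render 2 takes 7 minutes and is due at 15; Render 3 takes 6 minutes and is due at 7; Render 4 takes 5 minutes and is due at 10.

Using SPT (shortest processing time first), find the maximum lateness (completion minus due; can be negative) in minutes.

SPT (increasing processing time): Render 1 Render 4 Render 3 Render 2.
Render 1: 0→3, due 21, lateness -18
Render 4: 3→8, due 10, lateness -2
Render 3: 8→14, due 7, lateness 7
Render 2: 14→21, due 15, lateness 6
Maximum = 7.

7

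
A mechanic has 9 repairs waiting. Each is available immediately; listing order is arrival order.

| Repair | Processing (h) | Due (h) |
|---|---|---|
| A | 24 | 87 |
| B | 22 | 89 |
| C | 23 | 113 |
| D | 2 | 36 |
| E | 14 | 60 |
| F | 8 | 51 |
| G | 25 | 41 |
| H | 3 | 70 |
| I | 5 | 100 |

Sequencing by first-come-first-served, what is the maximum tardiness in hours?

77

FIFO (arrival order): A B C D E F G H I.
A: 0→24, due 87, tardiness 0
B: 24→46, due 89, tardiness 0
C: 46→69, due 113, tardiness 0
D: 69→71, due 36, tardiness 35
E: 71→85, due 60, tardiness 25
F: 85→93, due 51, tardiness 42
G: 93→118, due 41, tardiness 77
H: 118→121, due 70, tardiness 51
I: 121→126, due 100, tardiness 26
Maximum = 77.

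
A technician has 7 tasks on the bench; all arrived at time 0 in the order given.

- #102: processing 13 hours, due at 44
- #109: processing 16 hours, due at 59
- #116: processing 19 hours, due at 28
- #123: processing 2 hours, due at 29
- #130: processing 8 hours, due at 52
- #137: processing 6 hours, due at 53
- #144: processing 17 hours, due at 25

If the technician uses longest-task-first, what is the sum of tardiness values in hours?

LPT (decreasing processing time): #116 #144 #109 #102 #130 #137 #123.
#116: 0→19, due 28, tardiness 0
#144: 19→36, due 25, tardiness 11
#109: 36→52, due 59, tardiness 0
#102: 52→65, due 44, tardiness 21
#130: 65→73, due 52, tardiness 21
#137: 73→79, due 53, tardiness 26
#123: 79→81, due 29, tardiness 52
Sum = 0+11+0+21+21+26+52 = 131.

131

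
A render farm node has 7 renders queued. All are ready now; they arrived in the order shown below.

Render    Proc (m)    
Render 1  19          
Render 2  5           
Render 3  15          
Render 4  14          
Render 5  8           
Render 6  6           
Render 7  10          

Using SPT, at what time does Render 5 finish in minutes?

19

SPT (increasing processing time): Render 2 Render 6 Render 5 Render 7 Render 4 Render 3 Render 1.
Render 2: 0→5
Render 6: 5→11
Render 5: 11→19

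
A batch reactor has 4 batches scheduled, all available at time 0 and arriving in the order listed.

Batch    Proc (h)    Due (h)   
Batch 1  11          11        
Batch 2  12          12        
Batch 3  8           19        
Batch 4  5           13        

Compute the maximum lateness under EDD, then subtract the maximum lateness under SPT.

-7

EDD (increasing due date): Batch 1 Batch 2 Batch 4 Batch 3.
Batch 1: 0→11, due 11, lateness 0
Batch 2: 11→23, due 12, lateness 11
Batch 4: 23→28, due 13, lateness 15
Batch 3: 28→36, due 19, lateness 17
Maximum = 17.
SPT (increasing processing time): Batch 4 Batch 3 Batch 1 Batch 2.
Batch 4: 0→5, due 13, lateness -8
Batch 3: 5→13, due 19, lateness -6
Batch 1: 13→24, due 11, lateness 13
Batch 2: 24→36, due 12, lateness 24
Maximum = 24.
Difference = 17 − 24 = -7.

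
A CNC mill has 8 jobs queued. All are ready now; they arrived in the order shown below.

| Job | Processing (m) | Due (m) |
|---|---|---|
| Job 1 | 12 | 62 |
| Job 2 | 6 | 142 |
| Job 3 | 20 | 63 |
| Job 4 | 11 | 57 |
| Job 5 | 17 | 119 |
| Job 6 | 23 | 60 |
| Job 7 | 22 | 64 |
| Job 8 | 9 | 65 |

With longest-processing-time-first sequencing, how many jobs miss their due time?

LPT (decreasing processing time): Job 6 Job 7 Job 3 Job 5 Job 1 Job 4 Job 8 Job 2.
Job 6: 0→23, due 60, tardiness 0
Job 7: 23→45, due 64, tardiness 0
Job 3: 45→65, due 63, tardiness 2
Job 5: 65→82, due 119, tardiness 0
Job 1: 82→94, due 62, tardiness 32
Job 4: 94→105, due 57, tardiness 48
Job 8: 105→114, due 65, tardiness 49
Job 2: 114→120, due 142, tardiness 0
Late jobs: 4.

4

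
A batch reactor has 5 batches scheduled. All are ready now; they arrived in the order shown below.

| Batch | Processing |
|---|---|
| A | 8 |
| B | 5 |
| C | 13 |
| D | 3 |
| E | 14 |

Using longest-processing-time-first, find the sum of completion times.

LPT (decreasing processing time): E C A B D.
E: 0→14
C: 14→27
A: 27→35
B: 35→40
D: 40→43
Sum = 14+27+35+40+43 = 159.

159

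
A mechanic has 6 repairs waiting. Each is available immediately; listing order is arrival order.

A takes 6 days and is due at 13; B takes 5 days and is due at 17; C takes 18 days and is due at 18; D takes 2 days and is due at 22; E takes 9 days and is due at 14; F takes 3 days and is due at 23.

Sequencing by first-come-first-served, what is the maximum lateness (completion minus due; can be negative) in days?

26

FIFO (arrival order): A B C D E F.
A: 0→6, due 13, lateness -7
B: 6→11, due 17, lateness -6
C: 11→29, due 18, lateness 11
D: 29→31, due 22, lateness 9
E: 31→40, due 14, lateness 26
F: 40→43, due 23, lateness 20
Maximum = 26.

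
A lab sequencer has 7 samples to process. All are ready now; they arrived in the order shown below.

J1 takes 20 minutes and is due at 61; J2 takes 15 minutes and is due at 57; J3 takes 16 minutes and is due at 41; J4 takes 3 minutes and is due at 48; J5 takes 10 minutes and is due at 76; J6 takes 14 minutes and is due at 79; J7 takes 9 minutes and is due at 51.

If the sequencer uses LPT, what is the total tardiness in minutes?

LPT (decreasing processing time): J1 J3 J2 J6 J5 J7 J4.
J1: 0→20, due 61, tardiness 0
J3: 20→36, due 41, tardiness 0
J2: 36→51, due 57, tardiness 0
J6: 51→65, due 79, tardiness 0
J5: 65→75, due 76, tardiness 0
J7: 75→84, due 51, tardiness 33
J4: 84→87, due 48, tardiness 39
Sum = 0+0+0+0+0+33+39 = 72.

72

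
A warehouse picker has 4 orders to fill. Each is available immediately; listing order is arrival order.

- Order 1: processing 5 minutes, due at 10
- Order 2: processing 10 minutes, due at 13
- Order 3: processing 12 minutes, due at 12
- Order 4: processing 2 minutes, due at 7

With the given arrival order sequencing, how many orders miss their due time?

3

FIFO (arrival order): Order 1 Order 2 Order 3 Order 4.
Order 1: 0→5, due 10, tardiness 0
Order 2: 5→15, due 13, tardiness 2
Order 3: 15→27, due 12, tardiness 15
Order 4: 27→29, due 7, tardiness 22
Late orders: 3.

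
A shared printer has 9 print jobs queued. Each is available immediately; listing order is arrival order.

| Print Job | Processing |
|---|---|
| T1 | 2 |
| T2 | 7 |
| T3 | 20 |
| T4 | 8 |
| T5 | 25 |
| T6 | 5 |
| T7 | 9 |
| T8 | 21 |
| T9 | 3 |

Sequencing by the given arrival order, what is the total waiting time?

FIFO (arrival order): T1 T2 T3 T4 T5 T6 T7 T8 T9.
T1: waits 0, runs 0→2
T2: waits 2, runs 2→9
T3: waits 9, runs 9→29
T4: waits 29, runs 29→37
T5: waits 37, runs 37→62
T6: waits 62, runs 62→67
T7: waits 67, runs 67→76
T8: waits 76, runs 76→97
T9: waits 97, runs 97→100
Sum = 0+2+9+29+37+62+67+76+97 = 379.

379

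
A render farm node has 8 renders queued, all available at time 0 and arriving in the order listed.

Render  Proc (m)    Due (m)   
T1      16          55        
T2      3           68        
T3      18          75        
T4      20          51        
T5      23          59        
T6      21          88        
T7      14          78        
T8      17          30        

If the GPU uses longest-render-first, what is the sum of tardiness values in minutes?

264

LPT (decreasing processing time): T5 T6 T4 T3 T8 T1 T7 T2.
T5: 0→23, due 59, tardiness 0
T6: 23→44, due 88, tardiness 0
T4: 44→64, due 51, tardiness 13
T3: 64→82, due 75, tardiness 7
T8: 82→99, due 30, tardiness 69
T1: 99→115, due 55, tardiness 60
T7: 115→129, due 78, tardiness 51
T2: 129→132, due 68, tardiness 64
Sum = 0+0+13+7+69+60+51+64 = 264.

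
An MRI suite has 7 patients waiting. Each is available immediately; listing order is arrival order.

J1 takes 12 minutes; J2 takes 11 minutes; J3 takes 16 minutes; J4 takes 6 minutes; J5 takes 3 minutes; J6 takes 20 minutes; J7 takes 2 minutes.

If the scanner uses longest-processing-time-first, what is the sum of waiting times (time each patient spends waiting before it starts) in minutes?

296

LPT (decreasing processing time): J6 J3 J1 J2 J4 J5 J7.
J6: waits 0, runs 0→20
J3: waits 20, runs 20→36
J1: waits 36, runs 36→48
J2: waits 48, runs 48→59
J4: waits 59, runs 59→65
J5: waits 65, runs 65→68
J7: waits 68, runs 68→70
Sum = 0+20+36+48+59+65+68 = 296.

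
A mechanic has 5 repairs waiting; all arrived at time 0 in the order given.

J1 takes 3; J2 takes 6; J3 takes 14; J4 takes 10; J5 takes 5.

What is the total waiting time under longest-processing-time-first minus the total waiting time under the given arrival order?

35

LPT (decreasing processing time): J3 J4 J2 J5 J1.
J3: waits 0, runs 0→14
J4: waits 14, runs 14→24
J2: waits 24, runs 24→30
J5: waits 30, runs 30→35
J1: waits 35, runs 35→38
Sum = 0+14+24+30+35 = 103.
FIFO (arrival order): J1 J2 J3 J4 J5.
J1: waits 0, runs 0→3
J2: waits 3, runs 3→9
J3: waits 9, runs 9→23
J4: waits 23, runs 23→33
J5: waits 33, runs 33→38
Sum = 0+3+9+23+33 = 68.
Difference = 103 − 68 = 35.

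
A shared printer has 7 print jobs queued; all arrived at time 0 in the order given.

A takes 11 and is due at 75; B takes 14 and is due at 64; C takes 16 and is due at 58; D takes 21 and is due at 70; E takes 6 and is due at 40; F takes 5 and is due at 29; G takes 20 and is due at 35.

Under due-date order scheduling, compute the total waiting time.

EDD (increasing due date): F G E C B D A.
F: waits 0, runs 0→5
G: waits 5, runs 5→25
E: waits 25, runs 25→31
C: waits 31, runs 31→47
B: waits 47, runs 47→61
D: waits 61, runs 61→82
A: waits 82, runs 82→93
Sum = 0+5+25+31+47+61+82 = 251.

251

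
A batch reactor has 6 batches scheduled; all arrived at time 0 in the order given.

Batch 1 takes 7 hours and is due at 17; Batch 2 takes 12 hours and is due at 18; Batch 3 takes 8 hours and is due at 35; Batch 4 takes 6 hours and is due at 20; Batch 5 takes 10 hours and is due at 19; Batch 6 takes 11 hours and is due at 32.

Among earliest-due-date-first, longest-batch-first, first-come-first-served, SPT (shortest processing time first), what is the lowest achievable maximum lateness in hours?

EDD (increasing due date): Batch 1 Batch 2 Batch 5 Batch 4 Batch 6 Batch 3.
Batch 1: 0→7, due 17, lateness -10
Batch 2: 7→19, due 18, lateness 1
Batch 5: 19→29, due 19, lateness 10
Batch 4: 29→35, due 20, lateness 15
Batch 6: 35→46, due 32, lateness 14
Batch 3: 46→54, due 35, lateness 19
Maximum = 19.
LPT (decreasing processing time): Batch 2 Batch 6 Batch 5 Batch 3 Batch 1 Batch 4.
Batch 2: 0→12, due 18, lateness -6
Batch 6: 12→23, due 32, lateness -9
Batch 5: 23→33, due 19, lateness 14
Batch 3: 33→41, due 35, lateness 6
Batch 1: 41→48, due 17, lateness 31
Batch 4: 48→54, due 20, lateness 34
Maximum = 34.
FIFO (arrival order): Batch 1 Batch 2 Batch 3 Batch 4 Batch 5 Batch 6.
Batch 1: 0→7, due 17, lateness -10
Batch 2: 7→19, due 18, lateness 1
Batch 3: 19→27, due 35, lateness -8
Batch 4: 27→33, due 20, lateness 13
Batch 5: 33→43, due 19, lateness 24
Batch 6: 43→54, due 32, lateness 22
Maximum = 24.
SPT (increasing processing time): Batch 4 Batch 1 Batch 3 Batch 5 Batch 6 Batch 2.
Batch 4: 0→6, due 20, lateness -14
Batch 1: 6→13, due 17, lateness -4
Batch 3: 13→21, due 35, lateness -14
Batch 5: 21→31, due 19, lateness 12
Batch 6: 31→42, due 32, lateness 10
Batch 2: 42→54, due 18, lateness 36
Maximum = 36.
EDD 19, LPT 34, FIFO 24, SPT 36 → minimum 19.

19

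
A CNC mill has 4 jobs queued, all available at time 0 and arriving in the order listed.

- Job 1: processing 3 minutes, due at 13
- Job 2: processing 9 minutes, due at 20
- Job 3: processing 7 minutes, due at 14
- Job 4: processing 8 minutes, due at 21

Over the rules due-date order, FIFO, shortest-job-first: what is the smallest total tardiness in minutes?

6

EDD (increasing due date): Job 1 Job 3 Job 2 Job 4.
Job 1: 0→3, due 13, tardiness 0
Job 3: 3→10, due 14, tardiness 0
Job 2: 10→19, due 20, tardiness 0
Job 4: 19→27, due 21, tardiness 6
Sum = 0+0+0+6 = 6.
FIFO (arrival order): Job 1 Job 2 Job 3 Job 4.
Job 1: 0→3, due 13, tardiness 0
Job 2: 3→12, due 20, tardiness 0
Job 3: 12→19, due 14, tardiness 5
Job 4: 19→27, due 21, tardiness 6
Sum = 0+0+5+6 = 11.
SPT (increasing processing time): Job 1 Job 3 Job 4 Job 2.
Job 1: 0→3, due 13, tardiness 0
Job 3: 3→10, due 14, tardiness 0
Job 4: 10→18, due 21, tardiness 0
Job 2: 18→27, due 20, tardiness 7
Sum = 0+0+0+7 = 7.
EDD 6, FIFO 11, SPT 7 → minimum 6.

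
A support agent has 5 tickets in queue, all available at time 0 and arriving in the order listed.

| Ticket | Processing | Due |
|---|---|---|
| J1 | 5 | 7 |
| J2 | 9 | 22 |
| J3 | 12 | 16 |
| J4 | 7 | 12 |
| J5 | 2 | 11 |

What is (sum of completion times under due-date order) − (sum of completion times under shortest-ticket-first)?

EDD (increasing due date): J1 J5 J4 J3 J2.
J1: 0→5
J5: 5→7
J4: 7→14
J3: 14→26
J2: 26→35
Sum = 5+7+14+26+35 = 87.
SPT (increasing processing time): J5 J1 J4 J2 J3.
J5: 0→2
J1: 2→7
J4: 7→14
J2: 14→23
J3: 23→35
Sum = 2+7+14+23+35 = 81.
Difference = 87 − 81 = 6.

6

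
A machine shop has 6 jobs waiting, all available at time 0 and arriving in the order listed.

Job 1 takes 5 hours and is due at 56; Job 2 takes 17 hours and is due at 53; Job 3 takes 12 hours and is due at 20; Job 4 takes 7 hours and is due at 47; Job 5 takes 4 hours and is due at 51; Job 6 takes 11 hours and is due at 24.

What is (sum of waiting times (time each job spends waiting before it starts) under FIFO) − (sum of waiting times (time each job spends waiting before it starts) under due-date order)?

FIFO (arrival order): Job 1 Job 2 Job 3 Job 4 Job 5 Job 6.
Job 1: waits 0, runs 0→5
Job 2: waits 5, runs 5→22
Job 3: waits 22, runs 22→34
Job 4: waits 34, runs 34→41
Job 5: waits 41, runs 41→45
Job 6: waits 45, runs 45→56
Sum = 0+5+22+34+41+45 = 147.
EDD (increasing due date): Job 3 Job 6 Job 4 Job 5 Job 2 Job 1.
Job 3: waits 0, runs 0→12
Job 6: waits 12, runs 12→23
Job 4: waits 23, runs 23→30
Job 5: waits 30, runs 30→34
Job 2: waits 34, runs 34→51
Job 1: waits 51, runs 51→56
Sum = 0+12+23+30+34+51 = 150.
Difference = 147 − 150 = -3.

-3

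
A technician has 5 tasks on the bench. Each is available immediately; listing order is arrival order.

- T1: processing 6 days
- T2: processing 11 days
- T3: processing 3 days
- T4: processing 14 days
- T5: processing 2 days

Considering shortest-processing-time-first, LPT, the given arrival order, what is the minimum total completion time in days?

76

SPT (increasing processing time): T5 T3 T1 T2 T4.
T5: 0→2
T3: 2→5
T1: 5→11
T2: 11→22
T4: 22→36
Sum = 2+5+11+22+36 = 76.
LPT (decreasing processing time): T4 T2 T1 T3 T5.
T4: 0→14
T2: 14→25
T1: 25→31
T3: 31→34
T5: 34→36
Sum = 14+25+31+34+36 = 140.
FIFO (arrival order): T1 T2 T3 T4 T5.
T1: 0→6
T2: 6→17
T3: 17→20
T4: 20→34
T5: 34→36
Sum = 6+17+20+34+36 = 113.
SPT 76, LPT 140, FIFO 113 → minimum 76.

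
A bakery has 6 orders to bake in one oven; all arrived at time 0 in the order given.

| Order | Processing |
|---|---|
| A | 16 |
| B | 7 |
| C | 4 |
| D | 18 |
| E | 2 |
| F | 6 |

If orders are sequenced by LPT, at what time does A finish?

34

LPT (decreasing processing time): D A B F C E.
D: 0→18
A: 18→34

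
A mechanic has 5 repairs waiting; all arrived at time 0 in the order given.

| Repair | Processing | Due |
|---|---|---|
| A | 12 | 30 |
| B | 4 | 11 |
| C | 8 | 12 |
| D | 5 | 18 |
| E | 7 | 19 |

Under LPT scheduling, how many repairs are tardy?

4

LPT (decreasing processing time): A C E D B.
A: 0→12, due 30, tardiness 0
C: 12→20, due 12, tardiness 8
E: 20→27, due 19, tardiness 8
D: 27→32, due 18, tardiness 14
B: 32→36, due 11, tardiness 25
Late repairs: 4.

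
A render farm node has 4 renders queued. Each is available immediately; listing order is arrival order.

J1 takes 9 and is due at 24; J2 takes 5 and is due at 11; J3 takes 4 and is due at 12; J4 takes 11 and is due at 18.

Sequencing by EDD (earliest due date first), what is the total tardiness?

EDD (increasing due date): J2 J3 J4 J1.
J2: 0→5, due 11, tardiness 0
J3: 5→9, due 12, tardiness 0
J4: 9→20, due 18, tardiness 2
J1: 20→29, due 24, tardiness 5
Sum = 0+0+2+5 = 7.

7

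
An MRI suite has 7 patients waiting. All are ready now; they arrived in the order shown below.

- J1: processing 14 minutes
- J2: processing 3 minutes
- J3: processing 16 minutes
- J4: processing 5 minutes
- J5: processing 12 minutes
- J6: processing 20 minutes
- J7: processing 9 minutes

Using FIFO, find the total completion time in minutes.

FIFO (arrival order): J1 J2 J3 J4 J5 J6 J7.
J1: 0→14
J2: 14→17
J3: 17→33
J4: 33→38
J5: 38→50
J6: 50→70
J7: 70→79
Sum = 14+17+33+38+50+70+79 = 301.

301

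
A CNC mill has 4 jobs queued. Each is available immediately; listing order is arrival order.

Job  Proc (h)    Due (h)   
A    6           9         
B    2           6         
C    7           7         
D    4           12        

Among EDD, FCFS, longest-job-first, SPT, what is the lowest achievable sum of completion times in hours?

39

EDD (increasing due date): B C A D.
B: 0→2
C: 2→9
A: 9→15
D: 15→19
Sum = 2+9+15+19 = 45.
FIFO (arrival order): A B C D.
A: 0→6
B: 6→8
C: 8→15
D: 15→19
Sum = 6+8+15+19 = 48.
LPT (decreasing processing time): C A D B.
C: 0→7
A: 7→13
D: 13→17
B: 17→19
Sum = 7+13+17+19 = 56.
SPT (increasing processing time): B D A C.
B: 0→2
D: 2→6
A: 6→12
C: 12→19
Sum = 2+6+12+19 = 39.
EDD 45, FIFO 48, LPT 56, SPT 39 → minimum 39.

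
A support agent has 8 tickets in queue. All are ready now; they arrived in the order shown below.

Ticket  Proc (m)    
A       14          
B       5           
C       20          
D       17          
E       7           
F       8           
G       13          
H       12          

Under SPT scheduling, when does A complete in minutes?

59

SPT (increasing processing time): B E F H G A D C.
B: 0→5
E: 5→12
F: 12→20
H: 20→32
G: 32→45
A: 45→59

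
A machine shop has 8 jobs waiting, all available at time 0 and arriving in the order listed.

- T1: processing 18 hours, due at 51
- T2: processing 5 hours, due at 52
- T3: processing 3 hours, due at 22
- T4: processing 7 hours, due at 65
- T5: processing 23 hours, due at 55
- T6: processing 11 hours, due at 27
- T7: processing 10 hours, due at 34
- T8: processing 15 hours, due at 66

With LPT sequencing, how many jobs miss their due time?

5

LPT (decreasing processing time): T5 T1 T8 T6 T7 T4 T2 T3.
T5: 0→23, due 55, tardiness 0
T1: 23→41, due 51, tardiness 0
T8: 41→56, due 66, tardiness 0
T6: 56→67, due 27, tardiness 40
T7: 67→77, due 34, tardiness 43
T4: 77→84, due 65, tardiness 19
T2: 84→89, due 52, tardiness 37
T3: 89→92, due 22, tardiness 70
Late jobs: 5.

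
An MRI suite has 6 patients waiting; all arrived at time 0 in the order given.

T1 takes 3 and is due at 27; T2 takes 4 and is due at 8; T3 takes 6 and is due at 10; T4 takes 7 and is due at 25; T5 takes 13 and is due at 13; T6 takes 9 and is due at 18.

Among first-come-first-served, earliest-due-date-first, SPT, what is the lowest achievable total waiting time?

72

FIFO (arrival order): T1 T2 T3 T4 T5 T6.
T1: waits 0, runs 0→3
T2: waits 3, runs 3→7
T3: waits 7, runs 7→13
T4: waits 13, runs 13→20
T5: waits 20, runs 20→33
T6: waits 33, runs 33→42
Sum = 0+3+7+13+20+33 = 76.
EDD (increasing due date): T2 T3 T5 T6 T4 T1.
T2: waits 0, runs 0→4
T3: waits 4, runs 4→10
T5: waits 10, runs 10→23
T6: waits 23, runs 23→32
T4: waits 32, runs 32→39
T1: waits 39, runs 39→42
Sum = 0+4+10+23+32+39 = 108.
SPT (increasing processing time): T1 T2 T3 T4 T6 T5.
T1: waits 0, runs 0→3
T2: waits 3, runs 3→7
T3: waits 7, runs 7→13
T4: waits 13, runs 13→20
T6: waits 20, runs 20→29
T5: waits 29, runs 29→42
Sum = 0+3+7+13+20+29 = 72.
FIFO 76, EDD 108, SPT 72 → minimum 72.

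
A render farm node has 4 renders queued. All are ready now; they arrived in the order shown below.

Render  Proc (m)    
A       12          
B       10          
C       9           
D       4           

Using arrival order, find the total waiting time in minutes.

FIFO (arrival order): A B C D.
A: waits 0, runs 0→12
B: waits 12, runs 12→22
C: waits 22, runs 22→31
D: waits 31, runs 31→35
Sum = 0+12+22+31 = 65.

65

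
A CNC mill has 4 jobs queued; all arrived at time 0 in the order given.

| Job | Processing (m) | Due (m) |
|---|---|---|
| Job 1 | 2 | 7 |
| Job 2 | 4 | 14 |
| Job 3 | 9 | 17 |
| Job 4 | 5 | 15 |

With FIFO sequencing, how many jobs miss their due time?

FIFO (arrival order): Job 1 Job 2 Job 3 Job 4.
Job 1: 0→2, due 7, tardiness 0
Job 2: 2→6, due 14, tardiness 0
Job 3: 6→15, due 17, tardiness 0
Job 4: 15→20, due 15, tardiness 5
Late jobs: 1.

1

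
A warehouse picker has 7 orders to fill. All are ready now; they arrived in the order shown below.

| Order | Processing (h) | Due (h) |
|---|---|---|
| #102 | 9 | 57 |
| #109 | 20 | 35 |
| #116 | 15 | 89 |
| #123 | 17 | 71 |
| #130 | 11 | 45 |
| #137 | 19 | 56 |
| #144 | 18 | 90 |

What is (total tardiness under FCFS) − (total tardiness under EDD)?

FIFO (arrival order): #102 #109 #116 #123 #130 #137 #144.
#102: 0→9, due 57, tardiness 0
#109: 9→29, due 35, tardiness 0
#116: 29→44, due 89, tardiness 0
#123: 44→61, due 71, tardiness 0
#130: 61→72, due 45, tardiness 27
#137: 72→91, due 56, tardiness 35
#144: 91→109, due 90, tardiness 19
Sum = 0+0+0+0+27+35+19 = 81.
EDD (increasing due date): #109 #130 #137 #102 #123 #116 #144.
#109: 0→20, due 35, tardiness 0
#130: 20→31, due 45, tardiness 0
#137: 31→50, due 56, tardiness 0
#102: 50→59, due 57, tardiness 2
#123: 59→76, due 71, tardiness 5
#116: 76→91, due 89, tardiness 2
#144: 91→109, due 90, tardiness 19
Sum = 0+0+0+2+5+2+19 = 28.
Difference = 81 − 28 = 53.

53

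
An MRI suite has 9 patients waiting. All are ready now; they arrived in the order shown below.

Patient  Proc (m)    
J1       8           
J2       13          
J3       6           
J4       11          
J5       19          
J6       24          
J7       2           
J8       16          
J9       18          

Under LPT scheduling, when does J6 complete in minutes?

LPT (decreasing processing time): J6 J5 J9 J8 J2 J4 J1 J3 J7.
J6: 0→24

24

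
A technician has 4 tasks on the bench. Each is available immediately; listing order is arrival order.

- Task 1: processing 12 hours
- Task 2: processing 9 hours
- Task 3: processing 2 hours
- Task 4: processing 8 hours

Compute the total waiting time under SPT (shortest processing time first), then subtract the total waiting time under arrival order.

-25

SPT (increasing processing time): Task 3 Task 4 Task 2 Task 1.
Task 3: waits 0, runs 0→2
Task 4: waits 2, runs 2→10
Task 2: waits 10, runs 10→19
Task 1: waits 19, runs 19→31
Sum = 0+2+10+19 = 31.
FIFO (arrival order): Task 1 Task 2 Task 3 Task 4.
Task 1: waits 0, runs 0→12
Task 2: waits 12, runs 12→21
Task 3: waits 21, runs 21→23
Task 4: waits 23, runs 23→31
Sum = 0+12+21+23 = 56.
Difference = 31 − 56 = -25.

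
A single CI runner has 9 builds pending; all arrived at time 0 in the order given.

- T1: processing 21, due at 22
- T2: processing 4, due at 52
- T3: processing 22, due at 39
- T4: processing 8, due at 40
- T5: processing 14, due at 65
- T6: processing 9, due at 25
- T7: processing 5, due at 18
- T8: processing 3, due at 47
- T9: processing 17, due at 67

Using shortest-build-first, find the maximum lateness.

SPT (increasing processing time): T8 T2 T7 T4 T6 T5 T9 T1 T3.
T8: 0→3, due 47, lateness -44
T2: 3→7, due 52, lateness -45
T7: 7→12, due 18, lateness -6
T4: 12→20, due 40, lateness -20
T6: 20→29, due 25, lateness 4
T5: 29→43, due 65, lateness -22
T9: 43→60, due 67, lateness -7
T1: 60→81, due 22, lateness 59
T3: 81→103, due 39, lateness 64
Maximum = 64.

64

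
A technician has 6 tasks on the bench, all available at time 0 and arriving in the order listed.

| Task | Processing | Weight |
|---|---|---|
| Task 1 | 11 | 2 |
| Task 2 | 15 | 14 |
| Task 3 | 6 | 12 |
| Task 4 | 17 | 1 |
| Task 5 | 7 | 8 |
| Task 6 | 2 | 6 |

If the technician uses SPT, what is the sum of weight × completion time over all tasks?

SPT (increasing processing time): Task 6 Task 3 Task 5 Task 1 Task 2 Task 4.
Task 6: finishes 2, weight 6, w·C = 12
Task 3: finishes 8, weight 12, w·C = 96
Task 5: finishes 15, weight 8, w·C = 120
Task 1: finishes 26, weight 2, w·C = 52
Task 2: finishes 41, weight 14, w·C = 574
Task 4: finishes 58, weight 1, w·C = 58
Sum = 12+96+120+52+574+58 = 912.

912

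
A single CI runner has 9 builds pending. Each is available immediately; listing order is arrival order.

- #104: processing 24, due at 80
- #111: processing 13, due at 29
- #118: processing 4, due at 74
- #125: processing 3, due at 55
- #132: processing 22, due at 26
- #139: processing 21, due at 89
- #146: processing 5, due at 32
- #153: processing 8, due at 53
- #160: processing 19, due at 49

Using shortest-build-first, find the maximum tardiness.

SPT (increasing processing time): #125 #118 #146 #153 #111 #160 #139 #132 #104.
#125: 0→3, due 55, tardiness 0
#118: 3→7, due 74, tardiness 0
#146: 7→12, due 32, tardiness 0
#153: 12→20, due 53, tardiness 0
#111: 20→33, due 29, tardiness 4
#160: 33→52, due 49, tardiness 3
#139: 52→73, due 89, tardiness 0
#132: 73→95, due 26, tardiness 69
#104: 95→119, due 80, tardiness 39
Maximum = 69.

69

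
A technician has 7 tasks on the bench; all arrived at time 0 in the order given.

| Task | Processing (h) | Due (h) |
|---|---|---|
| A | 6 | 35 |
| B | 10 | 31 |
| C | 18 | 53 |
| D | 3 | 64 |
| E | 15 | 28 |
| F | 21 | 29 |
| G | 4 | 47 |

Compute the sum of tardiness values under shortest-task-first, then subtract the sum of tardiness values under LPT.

-73

SPT (increasing processing time): D G A B E C F.
D: 0→3, due 64, tardiness 0
G: 3→7, due 47, tardiness 0
A: 7→13, due 35, tardiness 0
B: 13→23, due 31, tardiness 0
E: 23→38, due 28, tardiness 10
C: 38→56, due 53, tardiness 3
F: 56→77, due 29, tardiness 48
Sum = 0+0+0+0+10+3+48 = 61.
LPT (decreasing processing time): F C E B A G D.
F: 0→21, due 29, tardiness 0
C: 21→39, due 53, tardiness 0
E: 39→54, due 28, tardiness 26
B: 54→64, due 31, tardiness 33
A: 64→70, due 35, tardiness 35
G: 70→74, due 47, tardiness 27
D: 74→77, due 64, tardiness 13
Sum = 0+0+26+33+35+27+13 = 134.
Difference = 61 − 134 = -73.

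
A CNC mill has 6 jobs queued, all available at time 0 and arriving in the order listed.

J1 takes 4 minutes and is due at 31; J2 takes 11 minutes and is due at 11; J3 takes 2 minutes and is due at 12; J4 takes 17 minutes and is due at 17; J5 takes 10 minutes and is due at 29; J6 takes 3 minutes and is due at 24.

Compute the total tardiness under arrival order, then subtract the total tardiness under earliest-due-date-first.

11

FIFO (arrival order): J1 J2 J3 J4 J5 J6.
J1: 0→4, due 31, tardiness 0
J2: 4→15, due 11, tardiness 4
J3: 15→17, due 12, tardiness 5
J4: 17→34, due 17, tardiness 17
J5: 34→44, due 29, tardiness 15
J6: 44→47, due 24, tardiness 23
Sum = 0+4+5+17+15+23 = 64.
EDD (increasing due date): J2 J3 J4 J6 J5 J1.
J2: 0→11, due 11, tardiness 0
J3: 11→13, due 12, tardiness 1
J4: 13→30, due 17, tardiness 13
J6: 30→33, due 24, tardiness 9
J5: 33→43, due 29, tardiness 14
J1: 43→47, due 31, tardiness 16
Sum = 0+1+13+9+14+16 = 53.
Difference = 64 − 53 = 11.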